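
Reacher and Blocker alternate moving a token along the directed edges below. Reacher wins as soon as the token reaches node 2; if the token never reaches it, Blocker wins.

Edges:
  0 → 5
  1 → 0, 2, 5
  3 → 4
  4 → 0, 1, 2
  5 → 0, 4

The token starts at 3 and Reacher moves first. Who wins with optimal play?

Blocker

Track states (vertex, player-to-move).
A0 = {(2,Reacher), (2,Blocker)}
A1: add {(1,Reacher), (4,Reacher)}.
A2: add {(3,Blocker)}.
A3 = A2; e.g. (0,Reacher) stays out. (3,Reacher) never enters ⇒ Blocker avoids the target.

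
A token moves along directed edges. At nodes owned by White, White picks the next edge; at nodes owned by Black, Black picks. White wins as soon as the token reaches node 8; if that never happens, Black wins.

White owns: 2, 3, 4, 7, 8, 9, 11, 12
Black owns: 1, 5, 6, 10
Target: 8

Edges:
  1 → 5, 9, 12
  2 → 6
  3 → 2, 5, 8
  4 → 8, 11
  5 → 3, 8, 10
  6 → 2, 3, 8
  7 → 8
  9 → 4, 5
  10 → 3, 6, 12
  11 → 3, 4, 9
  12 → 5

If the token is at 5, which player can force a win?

A0 = {8}
A1: add {3, 4, 7} — 3 (White) has 3→8; 4 (White) has 4→8; 7 (White) has 7→8.
A2: add {9, 11} — 9 (White) has 9→4; 11 (White) has 11→3.
A3 = A2; e.g. 1 (Black) can still go to 5. Fixed point.
5 never enters the attractor, so Black can avoid the target forever.

Black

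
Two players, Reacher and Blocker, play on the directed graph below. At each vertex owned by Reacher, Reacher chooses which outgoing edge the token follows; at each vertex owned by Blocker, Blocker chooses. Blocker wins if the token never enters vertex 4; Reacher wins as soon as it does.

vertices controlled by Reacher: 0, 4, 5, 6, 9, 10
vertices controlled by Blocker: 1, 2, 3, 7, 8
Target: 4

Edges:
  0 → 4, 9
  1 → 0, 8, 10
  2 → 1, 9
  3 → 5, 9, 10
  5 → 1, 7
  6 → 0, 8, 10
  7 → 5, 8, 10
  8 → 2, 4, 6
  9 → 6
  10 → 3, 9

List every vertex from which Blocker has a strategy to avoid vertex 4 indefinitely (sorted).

1, 2, 3, 5, 7, 8

A0 = {4}
A1: add {0} — 0 (Reacher) has 0→4.
A2: add {6} — 6 (Reacher) has 6→0.
A3: add {9} — 9 (Reacher) has 9→6.
A4: add {10} — 10 (Reacher) has 10→9.
A5 = A4; e.g. 1 (Blocker) can still go to 8. Fixed point.
Reacher's attractor = {0, 4, 6, 9, 10}; Blocker avoids the target exactly from the complement.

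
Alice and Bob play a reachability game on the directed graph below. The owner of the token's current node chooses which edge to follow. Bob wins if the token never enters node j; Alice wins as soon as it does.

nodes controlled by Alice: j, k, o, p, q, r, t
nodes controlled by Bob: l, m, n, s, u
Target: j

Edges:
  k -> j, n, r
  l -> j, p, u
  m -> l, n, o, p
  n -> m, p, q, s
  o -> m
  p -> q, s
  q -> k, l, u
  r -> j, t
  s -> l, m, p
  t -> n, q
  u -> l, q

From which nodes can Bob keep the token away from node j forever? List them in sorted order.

A0 = {j}
A1: add {k, r} — k (Alice) has k→j; r (Alice) has r→j.
A2: add {q} — q (Alice) has q→k.
A3: add {p, t} — p (Alice) has p→q; t (Alice) has t→q.
A4 = A3; e.g. l (Bob) can still go to u. Fixed point.
Alice's attractor = {j, k, p, q, r, t}; Bob avoids the target exactly from the complement.

l, m, n, o, s, u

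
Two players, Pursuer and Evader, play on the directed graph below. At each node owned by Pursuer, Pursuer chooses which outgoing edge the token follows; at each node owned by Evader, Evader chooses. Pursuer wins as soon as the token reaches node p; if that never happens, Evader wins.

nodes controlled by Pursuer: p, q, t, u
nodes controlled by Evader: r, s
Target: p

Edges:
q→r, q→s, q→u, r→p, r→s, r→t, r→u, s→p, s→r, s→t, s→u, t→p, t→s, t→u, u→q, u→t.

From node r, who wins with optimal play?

Evader

A0 = {p}
A1: add {t} — t (Pursuer) has t→p.
A2: add {u} — u (Pursuer) has u→t.
A3: add {q} — q (Pursuer) has q→u.
A4 = A3; e.g. r (Evader) can still go to s. Fixed point.
r never enters the attractor, so Evader can avoid the target forever.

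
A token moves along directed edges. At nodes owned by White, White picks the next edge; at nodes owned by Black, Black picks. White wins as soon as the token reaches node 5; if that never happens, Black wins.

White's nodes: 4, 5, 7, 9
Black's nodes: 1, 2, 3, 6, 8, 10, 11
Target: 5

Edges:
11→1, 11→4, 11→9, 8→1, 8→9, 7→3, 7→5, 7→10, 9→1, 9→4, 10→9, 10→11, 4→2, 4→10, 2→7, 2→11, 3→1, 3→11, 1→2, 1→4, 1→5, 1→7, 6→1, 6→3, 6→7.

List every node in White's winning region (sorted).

5, 7

A0 = {5}
A1: add {7} — 7 (White) has 7→5.
A2 = A1; e.g. 1 (Black) can still go to 2. Fixed point.
White's winning region = {5, 7}.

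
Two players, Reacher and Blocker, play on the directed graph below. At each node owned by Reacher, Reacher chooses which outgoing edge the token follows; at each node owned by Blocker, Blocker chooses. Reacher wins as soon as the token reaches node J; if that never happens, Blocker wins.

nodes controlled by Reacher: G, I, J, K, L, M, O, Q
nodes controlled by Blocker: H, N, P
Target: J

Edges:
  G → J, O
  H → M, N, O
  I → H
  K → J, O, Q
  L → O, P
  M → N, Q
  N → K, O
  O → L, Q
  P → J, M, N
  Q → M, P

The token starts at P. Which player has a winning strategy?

A0 = {J}
A1: add {G, K} — G (Reacher) has G→J; K (Reacher) has K→J.
A2 = A1; e.g. H (Blocker) can still go to M. Fixed point.
P never enters the attractor, so Blocker can avoid the target forever.

Blocker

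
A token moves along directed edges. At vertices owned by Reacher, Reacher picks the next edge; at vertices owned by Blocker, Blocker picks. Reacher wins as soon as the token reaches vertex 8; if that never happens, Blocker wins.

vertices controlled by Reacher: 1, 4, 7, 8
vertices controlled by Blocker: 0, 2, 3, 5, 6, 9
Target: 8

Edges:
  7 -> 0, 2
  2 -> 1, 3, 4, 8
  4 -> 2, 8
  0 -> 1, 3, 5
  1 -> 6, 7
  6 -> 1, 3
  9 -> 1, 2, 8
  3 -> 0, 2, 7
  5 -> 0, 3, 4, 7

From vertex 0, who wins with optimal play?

Blocker

A0 = {8}
A1: add {4} — 4 (Reacher) has 4→8.
A2 = A1; e.g. 0 (Blocker) can still go to 1. Fixed point.
0 never enters the attractor, so Blocker can avoid the target forever.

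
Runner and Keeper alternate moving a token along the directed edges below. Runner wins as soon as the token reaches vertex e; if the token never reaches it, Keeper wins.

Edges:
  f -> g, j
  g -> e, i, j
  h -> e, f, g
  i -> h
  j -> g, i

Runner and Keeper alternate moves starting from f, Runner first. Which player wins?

Keeper

Track states (vertex, player-to-move).
A0 = {(e,Runner), (e,Keeper)}
A1: add {(g,Runner), (h,Runner)}.
A2: add {(i,Keeper)}.
A3: add {(j,Runner)}.
A4: add {(f,Keeper)}.
A5 = A4; e.g. (f,Runner) stays out. (f,Runner) never enters ⇒ Keeper avoids the target.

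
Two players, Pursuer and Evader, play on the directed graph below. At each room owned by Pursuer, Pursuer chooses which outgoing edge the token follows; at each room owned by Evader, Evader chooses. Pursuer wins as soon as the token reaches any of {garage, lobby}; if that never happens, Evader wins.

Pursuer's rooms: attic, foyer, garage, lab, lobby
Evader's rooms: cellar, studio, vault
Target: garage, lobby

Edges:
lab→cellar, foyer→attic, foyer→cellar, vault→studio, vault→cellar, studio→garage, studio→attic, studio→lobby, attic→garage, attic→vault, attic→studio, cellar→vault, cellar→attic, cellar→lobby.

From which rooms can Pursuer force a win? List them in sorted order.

attic, foyer, garage, lobby, studio

A0 = {garage, lobby}
A1: add {attic} — attic (Pursuer) has attic→garage.
A2: add {foyer, studio} — foyer (Pursuer) has foyer→attic; studio (Evader): all of {garage, attic, lobby} already in.
A3 = A2; e.g. lab (Pursuer) has no edge into A2. Fixed point.
Pursuer's winning region = {attic, foyer, garage, lobby, studio}.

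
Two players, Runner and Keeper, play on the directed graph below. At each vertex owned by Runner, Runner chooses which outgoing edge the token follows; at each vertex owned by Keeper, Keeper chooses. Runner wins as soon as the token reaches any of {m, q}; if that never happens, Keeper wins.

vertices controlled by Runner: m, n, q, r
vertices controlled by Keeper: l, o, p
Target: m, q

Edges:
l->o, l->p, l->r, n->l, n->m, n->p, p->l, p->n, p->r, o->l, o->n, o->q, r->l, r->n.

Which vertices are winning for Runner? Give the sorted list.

m, n, q, r

A0 = {m, q}
A1: add {n} — n (Runner) has n→m.
A2: add {r} — r (Runner) has r→n.
A3 = A2; e.g. l (Keeper) can still go to o. Fixed point.
Runner's winning region = {m, n, q, r}.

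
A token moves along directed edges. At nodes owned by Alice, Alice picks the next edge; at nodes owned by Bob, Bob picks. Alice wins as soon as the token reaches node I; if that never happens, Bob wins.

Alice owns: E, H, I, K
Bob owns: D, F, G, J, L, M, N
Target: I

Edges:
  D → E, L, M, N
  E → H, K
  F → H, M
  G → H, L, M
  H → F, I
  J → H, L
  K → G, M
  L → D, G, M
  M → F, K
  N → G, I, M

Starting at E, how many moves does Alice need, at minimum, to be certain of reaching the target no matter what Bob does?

A0 = {I}
A1: add {H} — H (Alice) has H→I.
A2: add {E} — E (Alice) has E→H.
A3 = A2; e.g. D (Bob) can still go to L. Fixed point.
E enters the attractor at level 2, so Alice can force the target in 2 moves from there.

2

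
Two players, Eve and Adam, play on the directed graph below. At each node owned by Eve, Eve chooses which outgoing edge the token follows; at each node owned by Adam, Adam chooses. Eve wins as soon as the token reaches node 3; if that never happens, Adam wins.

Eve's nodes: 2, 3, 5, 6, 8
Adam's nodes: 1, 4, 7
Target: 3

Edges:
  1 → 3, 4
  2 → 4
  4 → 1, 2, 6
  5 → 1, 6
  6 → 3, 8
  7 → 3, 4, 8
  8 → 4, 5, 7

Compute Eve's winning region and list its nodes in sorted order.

A0 = {3}
A1: add {6} — 6 (Eve) has 6→3.
A2: add {5} — 5 (Eve) has 5→6.
A3: add {8} — 8 (Eve) has 8→5.
A4 = A3; e.g. 1 (Adam) can still go to 4. Fixed point.
Eve's winning region = {3, 5, 6, 8}.

3, 5, 6, 8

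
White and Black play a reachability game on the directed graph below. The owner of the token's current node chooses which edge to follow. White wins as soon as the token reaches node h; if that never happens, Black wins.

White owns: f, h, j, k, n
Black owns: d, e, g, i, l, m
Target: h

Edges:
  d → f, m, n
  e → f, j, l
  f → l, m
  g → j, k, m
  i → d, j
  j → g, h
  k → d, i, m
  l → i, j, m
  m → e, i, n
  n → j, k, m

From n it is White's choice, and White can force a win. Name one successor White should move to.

A0 = {h}
A1: add {j} — j (White) has j→h.
A2: add {n} — n (White) has n→j.
A3 = A2; e.g. d (Black) can still go to f. Fixed point.
From n, successor j is in the attractor (rank 1); the other successors k, m are not.

j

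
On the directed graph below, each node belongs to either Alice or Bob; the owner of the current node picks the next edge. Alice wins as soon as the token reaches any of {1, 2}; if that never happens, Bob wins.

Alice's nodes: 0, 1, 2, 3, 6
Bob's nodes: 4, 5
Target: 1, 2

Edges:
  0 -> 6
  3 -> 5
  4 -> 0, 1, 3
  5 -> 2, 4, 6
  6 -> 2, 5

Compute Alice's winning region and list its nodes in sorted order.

0, 1, 2, 6

A0 = {1, 2}
A1: add {6} — 6 (Alice) has 6→2.
A2: add {0} — 0 (Alice) has 0→6.
A3 = A2; e.g. 3 (Alice) has no edge into A2. Fixed point.
Alice's winning region = {0, 1, 2, 6}.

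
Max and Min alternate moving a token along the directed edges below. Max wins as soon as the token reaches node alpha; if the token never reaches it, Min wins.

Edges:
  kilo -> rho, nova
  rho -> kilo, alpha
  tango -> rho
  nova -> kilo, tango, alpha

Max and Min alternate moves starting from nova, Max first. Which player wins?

Track states (vertex, player-to-move).
A0 = {(alpha,Max), (alpha,Min)}
A1: add {(rho,Max), (nova,Max)}.
(nova,Max) ∈ A1 ⇒ Max forces the target.

Max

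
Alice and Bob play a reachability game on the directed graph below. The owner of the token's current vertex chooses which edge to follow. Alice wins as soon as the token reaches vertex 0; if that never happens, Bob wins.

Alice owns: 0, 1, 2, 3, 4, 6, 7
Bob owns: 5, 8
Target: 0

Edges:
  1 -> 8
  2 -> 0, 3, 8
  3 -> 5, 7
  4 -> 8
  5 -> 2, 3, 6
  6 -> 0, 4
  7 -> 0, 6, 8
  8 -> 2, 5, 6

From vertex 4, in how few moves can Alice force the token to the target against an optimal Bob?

A0 = {0}
A1: add {2, 6, 7} — 2 (Alice) has 2→0; 6 (Alice) has 6→0; 7 (Alice) has 7→0.
A2: add {3} — 3 (Alice) has 3→7.
A3: add {5} — 5 (Bob): all of {2, 3, 6} already in.
A4: add {8} — 8 (Bob): all of {2, 5, 6} already in.
A5: add {1, 4} — 1 (Alice) has 1→8; 4 (Alice) has 4→8.
A5 = all vertices. Fixed point.
4 enters the attractor at level 5, so Alice can force the target in 5 moves from there.

5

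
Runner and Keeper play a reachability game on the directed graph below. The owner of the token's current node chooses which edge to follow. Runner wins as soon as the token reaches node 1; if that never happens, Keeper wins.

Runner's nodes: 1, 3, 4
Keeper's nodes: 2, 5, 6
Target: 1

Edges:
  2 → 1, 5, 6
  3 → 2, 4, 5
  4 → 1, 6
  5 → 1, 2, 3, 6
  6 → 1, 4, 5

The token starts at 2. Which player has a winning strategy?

Keeper

A0 = {1}
A1: add {4} — 4 (Runner) has 4→1.
A2: add {3} — 3 (Runner) has 3→4.
A3 = A2; e.g. 2 (Keeper) can still go to 5. Fixed point.
2 never enters the attractor, so Keeper can avoid the target forever.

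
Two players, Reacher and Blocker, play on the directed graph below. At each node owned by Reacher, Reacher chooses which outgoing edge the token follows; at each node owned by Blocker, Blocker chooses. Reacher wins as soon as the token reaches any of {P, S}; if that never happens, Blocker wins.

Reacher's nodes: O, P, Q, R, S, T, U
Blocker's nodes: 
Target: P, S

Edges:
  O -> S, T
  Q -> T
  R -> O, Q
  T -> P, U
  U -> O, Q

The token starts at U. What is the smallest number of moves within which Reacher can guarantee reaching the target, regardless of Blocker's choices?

A0 = {P, S}
A1: add {O, T} — O (Reacher) has O→S; T (Reacher) has T→P.
A2: add {Q, R, U} — Q (Reacher) has Q→T; R (Reacher) has R→O; U (Reacher) has U→O.
A2 = all vertices. Fixed point.
U enters the attractor at level 2, so Reacher can force the target in 2 moves from there.

2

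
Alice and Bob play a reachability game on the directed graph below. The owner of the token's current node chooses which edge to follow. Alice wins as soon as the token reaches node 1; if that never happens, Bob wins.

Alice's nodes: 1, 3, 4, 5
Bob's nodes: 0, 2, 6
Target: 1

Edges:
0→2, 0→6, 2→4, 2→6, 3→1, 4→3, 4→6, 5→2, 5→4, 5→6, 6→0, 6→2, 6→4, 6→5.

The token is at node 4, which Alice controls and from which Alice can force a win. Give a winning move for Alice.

A0 = {1}
A1: add {3} — 3 (Alice) has 3→1.
A2: add {4} — 4 (Alice) has 4→3.
A3: add {5} — 5 (Alice) has 5→4.
A4 = A3; e.g. 0 (Bob) can still go to 2. Fixed point.
From 4, successor 3 is in the attractor (rank 1); the other successor 6 is not.

3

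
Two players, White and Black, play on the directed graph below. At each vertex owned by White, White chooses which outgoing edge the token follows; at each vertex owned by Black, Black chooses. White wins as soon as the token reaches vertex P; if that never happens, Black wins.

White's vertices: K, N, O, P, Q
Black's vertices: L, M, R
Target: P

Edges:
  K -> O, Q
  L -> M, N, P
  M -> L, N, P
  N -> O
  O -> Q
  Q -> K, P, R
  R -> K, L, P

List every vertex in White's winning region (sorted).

A0 = {P}
A1: add {Q} — Q (White) has Q→P.
A2: add {K, O} — K (White) has K→Q; O (White) has O→Q.
A3: add {N} — N (White) has N→O.
A4 = A3; e.g. L (Black) can still go to M. Fixed point.
White's winning region = {K, N, O, P, Q}.

K, N, O, P, Q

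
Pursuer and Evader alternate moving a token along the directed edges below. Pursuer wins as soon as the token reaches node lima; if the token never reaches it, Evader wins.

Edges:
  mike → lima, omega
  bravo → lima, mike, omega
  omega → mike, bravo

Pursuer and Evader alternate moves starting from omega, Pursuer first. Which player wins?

Evader

Track states (vertex, player-to-move).
A0 = {(lima,Pursuer), (lima,Evader)}
A1: add {(mike,Pursuer), (bravo,Pursuer)}.
A2: add {(omega,Evader)}.
A3 = A2; e.g. (mike,Evader) stays out. (omega,Pursuer) never enters ⇒ Evader avoids the target.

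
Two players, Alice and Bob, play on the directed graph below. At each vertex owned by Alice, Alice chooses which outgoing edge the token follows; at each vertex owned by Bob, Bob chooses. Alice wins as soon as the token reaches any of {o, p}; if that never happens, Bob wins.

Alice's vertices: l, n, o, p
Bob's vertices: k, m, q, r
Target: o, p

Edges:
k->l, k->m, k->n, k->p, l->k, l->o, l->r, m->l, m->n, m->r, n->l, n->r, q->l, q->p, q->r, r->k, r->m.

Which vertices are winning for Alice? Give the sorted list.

l, n, o, p

A0 = {o, p}
A1: add {l} — l (Alice) has l→o.
A2: add {n} — n (Alice) has n→l.
A3 = A2; e.g. k (Bob) can still go to m. Fixed point.
Alice's winning region = {l, n, o, p}.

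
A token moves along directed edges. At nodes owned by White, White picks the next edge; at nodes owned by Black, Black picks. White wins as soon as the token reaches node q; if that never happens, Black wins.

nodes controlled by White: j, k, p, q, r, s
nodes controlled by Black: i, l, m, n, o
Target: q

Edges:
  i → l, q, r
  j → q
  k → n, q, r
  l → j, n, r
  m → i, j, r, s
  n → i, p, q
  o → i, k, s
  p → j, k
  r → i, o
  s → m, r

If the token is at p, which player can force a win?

White

A0 = {q}
A1: add {j, k} — j (White) has j→q; k (White) has k→q.
A2: add {p} — p (White) has p→j.
A3 = A2; e.g. i (Black) can still go to l. Fixed point.
p ∈ A2, so White can force the target.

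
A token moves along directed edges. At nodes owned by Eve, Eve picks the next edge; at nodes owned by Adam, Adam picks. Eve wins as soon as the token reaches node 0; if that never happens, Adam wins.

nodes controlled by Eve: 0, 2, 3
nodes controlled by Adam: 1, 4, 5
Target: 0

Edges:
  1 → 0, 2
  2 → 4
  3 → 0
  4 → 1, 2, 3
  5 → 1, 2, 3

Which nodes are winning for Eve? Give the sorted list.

0, 3

A0 = {0}
A1: add {3} — 3 (Eve) has 3→0.
A2 = A1; e.g. 1 (Adam) can still go to 2. Fixed point.
Eve's winning region = {0, 3}.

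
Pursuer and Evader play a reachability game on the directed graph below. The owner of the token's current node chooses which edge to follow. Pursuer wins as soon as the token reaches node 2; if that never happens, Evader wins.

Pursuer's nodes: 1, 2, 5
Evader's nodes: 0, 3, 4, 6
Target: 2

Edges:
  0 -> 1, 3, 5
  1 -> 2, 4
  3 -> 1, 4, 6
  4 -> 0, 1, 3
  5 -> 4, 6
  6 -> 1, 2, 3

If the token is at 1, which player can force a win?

Pursuer

A0 = {2}
A1: add {1} — 1 (Pursuer) has 1→2.
A2 = A1; e.g. 0 (Evader) can still go to 3. Fixed point.
1 ∈ A1, so Pursuer can force the target.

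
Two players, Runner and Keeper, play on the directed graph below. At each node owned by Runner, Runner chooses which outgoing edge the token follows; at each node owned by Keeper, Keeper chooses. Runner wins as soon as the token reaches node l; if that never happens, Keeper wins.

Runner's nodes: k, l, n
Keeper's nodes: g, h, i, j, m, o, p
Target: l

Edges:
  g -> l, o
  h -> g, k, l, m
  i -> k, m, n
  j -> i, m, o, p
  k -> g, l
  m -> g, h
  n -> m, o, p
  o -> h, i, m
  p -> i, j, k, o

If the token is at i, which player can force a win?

A0 = {l}
A1: add {k} — k (Runner) has k→l.
A2 = A1; e.g. g (Keeper) can still go to o. Fixed point.
i never enters the attractor, so Keeper can avoid the target forever.

Keeper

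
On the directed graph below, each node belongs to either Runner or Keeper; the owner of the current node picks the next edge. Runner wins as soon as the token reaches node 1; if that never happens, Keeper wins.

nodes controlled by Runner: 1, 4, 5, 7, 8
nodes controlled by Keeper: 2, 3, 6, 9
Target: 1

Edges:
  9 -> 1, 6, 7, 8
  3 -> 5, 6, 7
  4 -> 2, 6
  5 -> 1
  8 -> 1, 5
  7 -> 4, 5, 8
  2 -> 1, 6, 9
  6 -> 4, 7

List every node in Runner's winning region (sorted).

1, 5, 7, 8

A0 = {1}
A1: add {5, 8} — 5 (Runner) has 5→1; 8 (Runner) has 8→1.
A2: add {7} — 7 (Runner) has 7→5.
A3 = A2; e.g. 2 (Keeper) can still go to 6. Fixed point.
Runner's winning region = {1, 5, 7, 8}.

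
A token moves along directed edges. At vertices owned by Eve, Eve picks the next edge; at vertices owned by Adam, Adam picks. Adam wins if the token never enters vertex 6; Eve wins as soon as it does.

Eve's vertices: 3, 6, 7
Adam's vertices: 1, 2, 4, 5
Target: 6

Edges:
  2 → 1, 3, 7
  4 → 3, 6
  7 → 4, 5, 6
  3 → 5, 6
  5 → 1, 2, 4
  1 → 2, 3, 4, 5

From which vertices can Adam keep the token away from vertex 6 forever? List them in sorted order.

1, 2, 5

A0 = {6}
A1: add {3, 7} — 3 (Eve) has 3→6; 7 (Eve) has 7→6.
A2: add {4} — 4 (Adam): all of {3, 6} already in.
A3 = A2; e.g. 1 (Adam) can still go to 2. Fixed point.
Eve's attractor = {3, 4, 6, 7}; Adam avoids the target exactly from the complement.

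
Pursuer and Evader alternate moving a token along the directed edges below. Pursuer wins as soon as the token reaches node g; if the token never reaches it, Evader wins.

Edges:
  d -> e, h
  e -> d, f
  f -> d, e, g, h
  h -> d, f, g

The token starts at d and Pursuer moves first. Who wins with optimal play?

Evader

Track states (vertex, player-to-move).
A0 = {(g,Pursuer), (g,Evader)}
A1: add {(f,Pursuer), (h,Pursuer)}.
A2 = A1; e.g. (d,Pursuer) stays out. (d,Pursuer) never enters ⇒ Evader avoids the target.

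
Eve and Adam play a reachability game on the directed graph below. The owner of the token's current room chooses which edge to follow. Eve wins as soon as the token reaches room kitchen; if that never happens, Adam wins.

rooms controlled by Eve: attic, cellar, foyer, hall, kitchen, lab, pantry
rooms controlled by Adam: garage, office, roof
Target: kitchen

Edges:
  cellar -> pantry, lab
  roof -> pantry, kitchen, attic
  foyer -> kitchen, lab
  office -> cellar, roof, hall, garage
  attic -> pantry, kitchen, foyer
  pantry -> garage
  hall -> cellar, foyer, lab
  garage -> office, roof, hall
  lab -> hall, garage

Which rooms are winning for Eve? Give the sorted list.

A0 = {kitchen}
A1: add {attic, foyer} — foyer (Eve) has foyer→kitchen; attic (Eve) has attic→kitchen.
A2: add {hall} — hall (Eve) has hall→foyer.
A3: add {lab} — lab (Eve) has lab→hall.
A4: add {cellar} — cellar (Eve) has cellar→lab.
A5 = A4; e.g. pantry (Eve) has no edge into A4. Fixed point.
Eve's winning region = {attic, cellar, foyer, hall, kitchen, lab}.

attic, cellar, foyer, hall, kitchen, lab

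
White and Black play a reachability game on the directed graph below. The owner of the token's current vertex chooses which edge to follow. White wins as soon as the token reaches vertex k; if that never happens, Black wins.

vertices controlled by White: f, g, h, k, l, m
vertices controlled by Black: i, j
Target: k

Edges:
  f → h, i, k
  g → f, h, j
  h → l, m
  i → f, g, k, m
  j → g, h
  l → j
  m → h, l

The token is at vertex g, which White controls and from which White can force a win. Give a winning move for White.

A0 = {k}
A1: add {f} — f (White) has f→k.
A2: add {g} — g (White) has g→f.
A3 = A2; e.g. h (White) has no edge into A2. Fixed point.
From g, successor f is in the attractor (rank 1); the other successors h, j are not.

f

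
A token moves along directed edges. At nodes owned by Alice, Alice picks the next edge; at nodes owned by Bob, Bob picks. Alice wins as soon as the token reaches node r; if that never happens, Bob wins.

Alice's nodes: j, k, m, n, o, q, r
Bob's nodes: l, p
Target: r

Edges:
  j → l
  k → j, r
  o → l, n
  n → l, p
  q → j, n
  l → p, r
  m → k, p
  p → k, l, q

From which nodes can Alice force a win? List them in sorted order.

k, m, r

A0 = {r}
A1: add {k} — k (Alice) has k→r.
A2: add {m} — m (Alice) has m→k.
A3 = A2; e.g. j (Alice) has no edge into A2. Fixed point.
Alice's winning region = {k, m, r}.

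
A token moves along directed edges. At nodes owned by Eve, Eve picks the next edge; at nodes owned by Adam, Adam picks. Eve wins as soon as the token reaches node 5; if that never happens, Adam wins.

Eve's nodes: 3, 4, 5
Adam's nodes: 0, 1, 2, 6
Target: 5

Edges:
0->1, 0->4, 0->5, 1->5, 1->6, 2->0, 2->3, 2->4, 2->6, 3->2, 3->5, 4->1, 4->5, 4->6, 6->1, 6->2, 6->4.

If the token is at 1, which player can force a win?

A0 = {5}
A1: add {3, 4} — 3 (Eve) has 3→5; 4 (Eve) has 4→5.
A2 = A1; e.g. 0 (Adam) can still go to 1. Fixed point.
1 never enters the attractor, so Adam can avoid the target forever.

Adam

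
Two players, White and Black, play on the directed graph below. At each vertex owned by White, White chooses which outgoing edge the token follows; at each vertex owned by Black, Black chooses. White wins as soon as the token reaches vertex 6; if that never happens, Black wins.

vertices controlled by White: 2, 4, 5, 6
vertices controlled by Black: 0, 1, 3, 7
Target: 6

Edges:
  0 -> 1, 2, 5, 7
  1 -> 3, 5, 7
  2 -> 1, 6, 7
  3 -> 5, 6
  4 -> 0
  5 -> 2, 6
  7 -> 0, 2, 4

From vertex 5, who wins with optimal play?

A0 = {6}
A1: add {2, 5} — 2 (White) has 2→6; 5 (White) has 5→6.
5 ∈ A1, so White can force the target.

White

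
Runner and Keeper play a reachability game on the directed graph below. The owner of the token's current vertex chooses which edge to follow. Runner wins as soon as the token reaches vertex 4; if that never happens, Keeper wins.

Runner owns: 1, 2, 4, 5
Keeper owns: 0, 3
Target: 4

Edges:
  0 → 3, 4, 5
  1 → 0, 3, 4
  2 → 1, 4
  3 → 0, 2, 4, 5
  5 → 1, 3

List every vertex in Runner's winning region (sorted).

1, 2, 4, 5

A0 = {4}
A1: add {1, 2} — 1 (Runner) has 1→4; 2 (Runner) has 2→4.
A2: add {5} — 5 (Runner) has 5→1.
A3 = A2; e.g. 0 (Keeper) can still go to 3. Fixed point.
Runner's winning region = {1, 2, 4, 5}.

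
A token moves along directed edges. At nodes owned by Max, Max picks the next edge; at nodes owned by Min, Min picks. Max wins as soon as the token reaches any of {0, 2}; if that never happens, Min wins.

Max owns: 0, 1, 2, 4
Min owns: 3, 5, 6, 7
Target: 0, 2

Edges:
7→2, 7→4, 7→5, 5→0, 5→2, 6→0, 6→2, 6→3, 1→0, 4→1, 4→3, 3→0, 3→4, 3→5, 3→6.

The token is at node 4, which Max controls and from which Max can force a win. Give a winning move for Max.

1

A0 = {0, 2}
A1: add {1, 5} — 1 (Max) has 1→0; 5 (Min): all of {0, 2} already in.
A2: add {4} — 4 (Max) has 4→1.
A3: add {7} — 7 (Min): all of {2, 4, 5} already in.
A4 = A3; e.g. 3 (Min) can still go to 6. Fixed point.
From 4, successor 1 is in the attractor (rank 1); the other successor 3 is not.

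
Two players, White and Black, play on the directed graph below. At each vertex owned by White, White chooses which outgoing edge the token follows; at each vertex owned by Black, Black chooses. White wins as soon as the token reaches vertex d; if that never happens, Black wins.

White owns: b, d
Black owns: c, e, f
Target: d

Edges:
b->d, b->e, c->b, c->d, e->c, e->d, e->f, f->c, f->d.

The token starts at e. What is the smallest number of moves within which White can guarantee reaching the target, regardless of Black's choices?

A0 = {d}
A1: add {b} — b (White) has b→d.
A2: add {c} — c (Black): all of {b, d} already in.
A3: add {f} — f (Black): all of {c, d} already in.
A4: add {e} — e (Black): all of {c, d, f} already in.
A4 = all vertices. Fixed point.
e enters the attractor at level 4, so White can force the target in 4 moves from there.

4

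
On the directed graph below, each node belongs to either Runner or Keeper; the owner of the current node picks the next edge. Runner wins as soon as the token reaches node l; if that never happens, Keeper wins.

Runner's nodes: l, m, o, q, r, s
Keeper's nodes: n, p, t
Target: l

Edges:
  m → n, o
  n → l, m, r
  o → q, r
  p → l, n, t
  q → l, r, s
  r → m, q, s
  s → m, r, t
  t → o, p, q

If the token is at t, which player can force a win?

A0 = {l}
A1: add {q} — q (Runner) has q→l.
A2: add {o, r} — o (Runner) has o→q; r (Runner) has r→q.
A3: add {m, s} — m (Runner) has m→o; s (Runner) has s→r.
A4: add {n} — n (Keeper): all of {l, m, r} already in.
A5 = A4; e.g. p (Keeper) can still go to t. Fixed point.
t never enters the attractor, so Keeper can avoid the target forever.

Keeper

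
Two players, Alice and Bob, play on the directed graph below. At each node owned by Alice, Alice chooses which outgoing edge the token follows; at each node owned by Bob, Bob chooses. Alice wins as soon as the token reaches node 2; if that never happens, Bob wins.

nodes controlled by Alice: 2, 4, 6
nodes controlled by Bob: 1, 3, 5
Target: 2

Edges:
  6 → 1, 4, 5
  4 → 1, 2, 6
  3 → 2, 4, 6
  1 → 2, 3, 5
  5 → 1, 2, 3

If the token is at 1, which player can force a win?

Bob

A0 = {2}
A1: add {4} — 4 (Alice) has 4→2.
A2: add {6} — 6 (Alice) has 6→4.
A3: add {3} — 3 (Bob): all of {2, 4, 6} already in.
A4 = A3; e.g. 1 (Bob) can still go to 5. Fixed point.
1 never enters the attractor, so Bob can avoid the target forever.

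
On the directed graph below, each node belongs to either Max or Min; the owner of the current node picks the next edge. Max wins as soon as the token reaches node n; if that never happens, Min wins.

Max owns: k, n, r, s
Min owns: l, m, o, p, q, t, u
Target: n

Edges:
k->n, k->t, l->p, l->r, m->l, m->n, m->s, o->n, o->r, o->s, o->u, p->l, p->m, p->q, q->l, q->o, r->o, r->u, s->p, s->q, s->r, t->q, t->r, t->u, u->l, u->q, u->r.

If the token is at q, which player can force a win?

A0 = {n}
A1: add {k} — k (Max) has k→n.
A2 = A1; e.g. l (Min) can still go to p. Fixed point.
q never enters the attractor, so Min can avoid the target forever.

Min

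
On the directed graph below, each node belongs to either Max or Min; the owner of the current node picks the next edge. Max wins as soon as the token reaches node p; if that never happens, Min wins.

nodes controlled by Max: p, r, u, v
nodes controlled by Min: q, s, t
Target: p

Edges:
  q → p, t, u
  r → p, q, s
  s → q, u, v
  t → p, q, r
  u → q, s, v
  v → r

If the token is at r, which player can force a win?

Max

A0 = {p}
A1: add {r} — r (Max) has r→p.
r ∈ A1, so Max can force the target.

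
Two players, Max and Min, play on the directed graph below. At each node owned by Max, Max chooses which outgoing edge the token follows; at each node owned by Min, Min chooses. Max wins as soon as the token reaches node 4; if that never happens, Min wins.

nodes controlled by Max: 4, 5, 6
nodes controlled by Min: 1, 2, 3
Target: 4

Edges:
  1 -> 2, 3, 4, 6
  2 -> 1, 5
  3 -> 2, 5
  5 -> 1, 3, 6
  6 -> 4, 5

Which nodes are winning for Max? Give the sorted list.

A0 = {4}
A1: add {6} — 6 (Max) has 6→4.
A2: add {5} — 5 (Max) has 5→6.
A3 = A2; e.g. 1 (Min) can still go to 2. Fixed point.
Max's winning region = {4, 5, 6}.

4, 5, 6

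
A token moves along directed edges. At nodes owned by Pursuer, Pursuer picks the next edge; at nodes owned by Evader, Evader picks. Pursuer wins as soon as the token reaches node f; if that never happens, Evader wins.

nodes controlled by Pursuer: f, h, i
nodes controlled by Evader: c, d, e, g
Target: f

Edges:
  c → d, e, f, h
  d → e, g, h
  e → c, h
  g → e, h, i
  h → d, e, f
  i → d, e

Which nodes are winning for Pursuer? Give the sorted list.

f, h

A0 = {f}
A1: add {h} — h (Pursuer) has h→f.
A2 = A1; e.g. c (Evader) can still go to d. Fixed point.
Pursuer's winning region = {f, h}.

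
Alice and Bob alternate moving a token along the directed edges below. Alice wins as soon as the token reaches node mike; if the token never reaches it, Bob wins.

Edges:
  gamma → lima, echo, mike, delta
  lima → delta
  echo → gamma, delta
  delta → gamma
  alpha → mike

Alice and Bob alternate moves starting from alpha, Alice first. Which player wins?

Track states (vertex, player-to-move).
A0 = {(mike,Alice), (mike,Bob)}
A1: add {(gamma,Alice), (alpha,Alice), (alpha,Bob)}.
(alpha,Alice) ∈ A1 ⇒ Alice forces the target.

Alice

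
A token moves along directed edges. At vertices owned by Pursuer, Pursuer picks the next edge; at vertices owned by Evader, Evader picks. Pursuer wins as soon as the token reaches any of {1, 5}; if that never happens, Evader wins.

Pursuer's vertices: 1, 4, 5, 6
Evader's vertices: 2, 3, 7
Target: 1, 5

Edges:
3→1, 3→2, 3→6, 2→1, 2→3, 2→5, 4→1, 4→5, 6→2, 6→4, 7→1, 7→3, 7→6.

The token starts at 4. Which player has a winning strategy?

A0 = {1, 5}
A1: add {4} — 4 (Pursuer) has 4→1.
4 ∈ A1, so Pursuer can force the target.

Pursuer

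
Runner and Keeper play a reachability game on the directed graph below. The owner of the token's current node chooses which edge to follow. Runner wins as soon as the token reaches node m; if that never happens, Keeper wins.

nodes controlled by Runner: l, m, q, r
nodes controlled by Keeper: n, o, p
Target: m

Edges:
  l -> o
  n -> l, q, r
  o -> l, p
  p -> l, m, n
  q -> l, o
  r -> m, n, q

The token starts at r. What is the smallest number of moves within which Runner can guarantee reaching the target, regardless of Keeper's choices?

1

A0 = {m}
A1: add {r} — r (Runner) has r→m.
A2 = A1; e.g. l (Runner) has no edge into A1. Fixed point.
r enters the attractor at level 1, so Runner can force the target in 1 move from there.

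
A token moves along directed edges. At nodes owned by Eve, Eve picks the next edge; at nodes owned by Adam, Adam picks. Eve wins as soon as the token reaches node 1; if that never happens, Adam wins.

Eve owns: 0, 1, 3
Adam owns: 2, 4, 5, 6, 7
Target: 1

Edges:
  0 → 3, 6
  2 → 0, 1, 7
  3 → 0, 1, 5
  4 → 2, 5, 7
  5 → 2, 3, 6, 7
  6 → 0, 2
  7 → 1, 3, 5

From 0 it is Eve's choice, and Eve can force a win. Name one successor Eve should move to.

A0 = {1}
A1: add {3} — 3 (Eve) has 3→1.
A2: add {0} — 0 (Eve) has 0→3.
A3 = A2; e.g. 2 (Adam) can still go to 7. Fixed point.
From 0, successor 3 is in the attractor (rank 1); the other successor 6 is not.

3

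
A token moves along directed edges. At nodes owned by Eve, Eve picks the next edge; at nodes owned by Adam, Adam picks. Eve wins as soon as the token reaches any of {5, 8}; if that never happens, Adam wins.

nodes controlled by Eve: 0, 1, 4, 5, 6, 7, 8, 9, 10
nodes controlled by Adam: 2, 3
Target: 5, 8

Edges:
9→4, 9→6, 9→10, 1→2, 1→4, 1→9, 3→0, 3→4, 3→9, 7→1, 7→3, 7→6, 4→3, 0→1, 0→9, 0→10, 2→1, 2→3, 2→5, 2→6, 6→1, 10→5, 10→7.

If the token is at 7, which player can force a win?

A0 = {5, 8}
A1: add {10} — 10 (Eve) has 10→5.
A2: add {0, 9} — 0 (Eve) has 0→10; 9 (Eve) has 9→10.
A3: add {1} — 1 (Eve) has 1→9.
A4: add {6, 7} — 6 (Eve) has 6→1; 7 (Eve) has 7→1.
A5 = A4; e.g. 2 (Adam) can still go to 3. Fixed point.
7 ∈ A4, so Eve can force the target.

Eve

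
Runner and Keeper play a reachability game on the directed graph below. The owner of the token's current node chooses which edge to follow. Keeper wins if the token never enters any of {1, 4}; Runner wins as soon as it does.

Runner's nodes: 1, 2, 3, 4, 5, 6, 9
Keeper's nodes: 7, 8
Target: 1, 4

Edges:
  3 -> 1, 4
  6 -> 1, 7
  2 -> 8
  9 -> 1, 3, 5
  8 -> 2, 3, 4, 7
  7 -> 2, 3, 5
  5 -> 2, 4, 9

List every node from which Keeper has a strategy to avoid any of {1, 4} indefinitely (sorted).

2, 7, 8

A0 = {1, 4}
A1: add {3, 5, 6, 9} — 3 (Runner) has 3→1; 5 (Runner) has 5→4; 6 (Runner) has 6→1; 9 (Runner) has 9→1.
A2 = A1; e.g. 2 (Runner) has no edge into A1. Fixed point.
Runner's attractor = {1, 3, 4, 5, 6, 9}; Keeper avoids the target exactly from the complement.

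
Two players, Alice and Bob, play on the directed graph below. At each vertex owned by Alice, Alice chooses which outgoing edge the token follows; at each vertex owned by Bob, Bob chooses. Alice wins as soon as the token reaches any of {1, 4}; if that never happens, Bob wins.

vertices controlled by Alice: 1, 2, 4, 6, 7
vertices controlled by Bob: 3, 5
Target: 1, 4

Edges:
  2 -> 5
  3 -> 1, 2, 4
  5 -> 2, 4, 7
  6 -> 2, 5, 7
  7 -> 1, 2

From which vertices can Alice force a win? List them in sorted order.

A0 = {1, 4}
A1: add {7} — 7 (Alice) has 7→1.
A2: add {6} — 6 (Alice) has 6→7.
A3 = A2; e.g. 2 (Alice) has no edge into A2. Fixed point.
Alice's winning region = {1, 4, 6, 7}.

1, 4, 6, 7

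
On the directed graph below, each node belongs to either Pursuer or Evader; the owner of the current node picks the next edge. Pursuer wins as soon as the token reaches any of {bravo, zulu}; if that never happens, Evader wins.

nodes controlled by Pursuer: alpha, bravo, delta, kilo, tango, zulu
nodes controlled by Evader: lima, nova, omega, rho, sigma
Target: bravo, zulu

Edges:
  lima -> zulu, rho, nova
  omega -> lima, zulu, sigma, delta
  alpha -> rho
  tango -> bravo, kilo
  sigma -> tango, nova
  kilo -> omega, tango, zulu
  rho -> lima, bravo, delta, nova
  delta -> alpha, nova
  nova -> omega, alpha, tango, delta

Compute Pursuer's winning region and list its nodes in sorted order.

bravo, kilo, tango, zulu

A0 = {bravo, zulu}
A1: add {kilo, tango} — tango (Pursuer) has tango→bravo; kilo (Pursuer) has kilo→zulu.
A2 = A1; e.g. lima (Evader) can still go to rho. Fixed point.
Pursuer's winning region = {bravo, kilo, tango, zulu}.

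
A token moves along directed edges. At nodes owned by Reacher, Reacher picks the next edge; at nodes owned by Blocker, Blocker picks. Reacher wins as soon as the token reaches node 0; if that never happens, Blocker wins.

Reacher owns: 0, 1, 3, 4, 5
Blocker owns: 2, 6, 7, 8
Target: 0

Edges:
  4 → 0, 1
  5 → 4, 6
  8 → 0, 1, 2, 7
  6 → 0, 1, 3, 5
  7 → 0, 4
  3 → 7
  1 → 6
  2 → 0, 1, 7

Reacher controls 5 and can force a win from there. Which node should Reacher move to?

A0 = {0}
A1: add {4} — 4 (Reacher) has 4→0.
A2: add {5, 7} — 5 (Reacher) has 5→4; 7 (Blocker): all of {0, 4} already in.
A3: add {3} — 3 (Reacher) has 3→7.
A4 = A3; e.g. 1 (Reacher) has no edge into A3. Fixed point.
From 5, successor 4 is in the attractor (rank 1); the other successor 6 is not.

4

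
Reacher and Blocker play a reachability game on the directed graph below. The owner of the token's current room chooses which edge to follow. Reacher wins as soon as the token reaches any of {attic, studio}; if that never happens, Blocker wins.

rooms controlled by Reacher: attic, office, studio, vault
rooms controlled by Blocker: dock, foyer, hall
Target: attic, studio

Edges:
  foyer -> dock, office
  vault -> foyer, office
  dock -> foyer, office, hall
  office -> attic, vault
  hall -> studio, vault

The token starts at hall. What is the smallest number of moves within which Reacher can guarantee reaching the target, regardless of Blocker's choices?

A0 = {attic, studio}
A1: add {office} — office (Reacher) has office→attic.
A2: add {vault} — vault (Reacher) has vault→office.
A3: add {hall} — hall (Blocker): all of {studio, vault} already in.
A4 = A3; e.g. foyer (Blocker) can still go to dock. Fixed point.
hall enters the attractor at level 3, so Reacher can force the target in 3 moves from there.

3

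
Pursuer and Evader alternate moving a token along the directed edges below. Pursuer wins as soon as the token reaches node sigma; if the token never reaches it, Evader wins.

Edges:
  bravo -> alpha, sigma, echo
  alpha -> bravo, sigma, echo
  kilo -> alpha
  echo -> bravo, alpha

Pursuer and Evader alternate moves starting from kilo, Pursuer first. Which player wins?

Track states (vertex, player-to-move).
A0 = {(sigma,Pursuer), (sigma,Evader)}
A1: add {(bravo,Pursuer), (alpha,Pursuer)}.
A2: add {(kilo,Evader), (echo,Evader)}.
A3 = A2; e.g. (bravo,Evader) stays out. (kilo,Pursuer) never enters ⇒ Evader avoids the target.

Evader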